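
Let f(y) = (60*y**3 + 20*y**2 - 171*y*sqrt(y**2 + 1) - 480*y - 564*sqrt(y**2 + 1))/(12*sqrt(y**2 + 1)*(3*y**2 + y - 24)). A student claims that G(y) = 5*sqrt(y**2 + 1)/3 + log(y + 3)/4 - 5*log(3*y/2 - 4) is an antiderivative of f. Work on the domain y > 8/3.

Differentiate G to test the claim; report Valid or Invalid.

d/dy[G] = (60*y**3 + 20*y**2 - 171*y*sqrt(y**2 + 1) - 480*y - 564*sqrt(y**2 + 1))/(36*y**2*sqrt(y**2 + 1) + 12*y*sqrt(y**2 + 1) - 288*sqrt(y**2 + 1))
This equals f(y) exactly, so the claim holds.

Valid - the claim checks out under differentiation.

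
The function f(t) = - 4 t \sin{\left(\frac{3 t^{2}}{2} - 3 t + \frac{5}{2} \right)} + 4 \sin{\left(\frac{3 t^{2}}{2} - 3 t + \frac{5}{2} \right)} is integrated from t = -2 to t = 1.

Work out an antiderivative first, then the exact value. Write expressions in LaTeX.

Antiderivative: F(t) = \frac{4 \cos{\left(\frac{3 t^{2}}{2} - 3 t + \frac{5}{2} \right)}}{3}; value = - \frac{4 \cos{\left(\frac{29}{2} \right)}}{3} + \frac{4 \cos{\left(1 \right)}}{3}

The substitution u = \frac{3 t^{2}}{2} - 3 t + \frac{5}{2} works: f is exactly (dF/du)*(du/dt) for that inner function.
F(t) = \frac{4 \cos{\left(\frac{3 t^{2}}{2} - 3 t + \frac{5}{2} \right)}}{3} is an antiderivative of f.
Check: d/dt[\frac{4 \cos{\left(\frac{3 t^{2}}{2} - 3 t + \frac{5}{2} \right)}}{3}] = - 4 t \sin{\left(\frac{3 t^{2}}{2} - 3 t + \frac{5}{2} \right)} + 4 \sin{\left(\frac{3 t^{2}}{2} - 3 t + \frac{5}{2} \right)} = f(t).
F(1) = \frac{4 \cos{\left(1 \right)}}{3}; F(-2) = \frac{4 \cos{\left(\frac{29}{2} \right)}}{3}.
Integral = F(1) - F(-2) = - \frac{4 \cos{\left(\frac{29}{2} \right)}}{3} + \frac{4 \cos{\left(1 \right)}}{3}.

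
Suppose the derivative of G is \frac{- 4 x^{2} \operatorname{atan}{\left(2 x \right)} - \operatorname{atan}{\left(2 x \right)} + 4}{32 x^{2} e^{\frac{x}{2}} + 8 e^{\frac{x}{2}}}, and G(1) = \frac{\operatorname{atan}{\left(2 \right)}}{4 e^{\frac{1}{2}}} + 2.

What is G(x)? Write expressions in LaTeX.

Recognize the product-rule pattern: G'(x) = u'v + uv' with u = \frac{\operatorname{atan}{\left(2 x \right)}}{4}, v = e^{- \frac{x}{2}}, so integration by parts undoes it.
A general antiderivative is \frac{e^{- \frac{x}{2}} \operatorname{atan}{\left(2 x \right)}}{4} + C.
The condition gives C = \frac{\operatorname{atan}{\left(2 \right)}}{4 e^{\frac{1}{2}}} + 2 - (\frac{\operatorname{atan}{\left(2 \right)}}{4 e^{\frac{1}{2}}}) = 2.
So G(x) = \frac{\left(8 e^{\frac{x}{2}} + \operatorname{atan}{\left(2 x \right)}\right) e^{- \frac{x}{2}}}{4}.
Check: d/dx[\frac{\left(8 e^{\frac{x}{2}} + \operatorname{atan}{\left(2 x \right)}\right) e^{- \frac{x}{2}}}{4}] = \frac{- 4 x^{2} \operatorname{atan}{\left(2 x \right)} - \operatorname{atan}{\left(2 x \right)} + 4}{32 x^{2} e^{\frac{x}{2}} + 8 e^{\frac{x}{2}}} = G'(x).

G(x) = \frac{\left(8 e^{\frac{x}{2}} + \operatorname{atan}{\left(2 x \right)}\right) e^{- \frac{x}{2}}}{4}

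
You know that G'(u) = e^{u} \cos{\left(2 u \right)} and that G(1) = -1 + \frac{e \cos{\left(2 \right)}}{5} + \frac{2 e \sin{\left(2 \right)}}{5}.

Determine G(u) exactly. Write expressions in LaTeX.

G(u) = \frac{2 e^{u} \sin{\left(2 u \right)} + e^{u} \cos{\left(2 u \right)} - 5}{5}

A first test for any G(u): its u-derivative must equal the given G'(u).
A general antiderivative is \frac{2 e^{u} \sin{\left(2 u \right)}}{5} + \frac{e^{u} \cos{\left(2 u \right)}}{5} + C.
The condition gives C = -1 + \frac{e \cos{\left(2 \right)}}{5} + \frac{2 e \sin{\left(2 \right)}}{5} - (\frac{e \cos{\left(2 \right)}}{5} + \frac{2 e \sin{\left(2 \right)}}{5}) = -1.
So G(u) = \frac{2 e^{u} \sin{\left(2 u \right)} + e^{u} \cos{\left(2 u \right)} - 5}{5}.
Check: d/du[\frac{2 e^{u} \sin{\left(2 u \right)} + e^{u} \cos{\left(2 u \right)} - 5}{5}] = e^{u} \cos{\left(2 u \right)} = G'(u).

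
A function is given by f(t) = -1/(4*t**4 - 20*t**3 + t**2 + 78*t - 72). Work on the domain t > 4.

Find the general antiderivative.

Factor the denominator ((t - 4)*(t + 2)*(2*t - 3)**2) and decompose: f = 8/(1225*(2*t - 3)) + 4/(35*(2*t - 3)**2) + 1/(294*(t + 2)) - 1/(150*(t - 4)); each piece integrates to a log, atan, or power term.
Check: d/dt[-log(t - 4)/150 + 4*log(t - 3/2)/1225 + log(t + 2)/294 - 2/(70*t - 105)] = -1/(4*t**4 - 20*t**3 + t**2 + 78*t - 72) = f(t).

F(t) = -log(t - 4)/150 + 4*log(t - 3/2)/1225 + log(t + 2)/294 - 2/(70*t - 105) + C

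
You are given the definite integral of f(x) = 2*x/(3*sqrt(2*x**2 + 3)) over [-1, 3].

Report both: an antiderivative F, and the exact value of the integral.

Antiderivative: F(x) = sqrt(2*x**2 + 3)/3; value = -sqrt(5)/3 + sqrt(21)/3

The substitution u = 2*x**2 + 3 works: f is exactly (dF/du)*(du/dx) for that inner function.
F(x) = sqrt(2*x**2 + 3)/3 is an antiderivative of f.
Check: d/dx[sqrt(2*x**2 + 3)/3] = 2*x/(3*sqrt(2*x**2 + 3)) = f(x).
F(3) = sqrt(21)/3; F(-1) = sqrt(5)/3.
Integral = F(3) - F(-1) = -sqrt(5)/3 + sqrt(21)/3.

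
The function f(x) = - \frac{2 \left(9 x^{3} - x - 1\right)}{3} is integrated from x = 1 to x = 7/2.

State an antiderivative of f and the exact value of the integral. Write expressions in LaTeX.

Antiderivative: F(x) = - \frac{3 x^{4}}{2} + \frac{x^{2}}{3} + \frac{2 x}{3}; value = - \frac{20945}{96}

For F(x) to be correct the identity F'(x) - f(x) = 0 must hold.
F(x) = - \frac{3 x^{4}}{2} + \frac{x^{2}}{3} + \frac{2 x}{3} is an antiderivative of f.
Check: d/dx[- \frac{3 x^{4}}{2} + \frac{x^{2}}{3} + \frac{2 x}{3}] = - 6 x^{3} + \frac{2 x}{3} + \frac{2}{3}, which equals f(x).
F(7/2) = - \frac{20993}{96}; F(1) = - \frac{1}{2}.
Integral = F(7/2) - F(1) = - \frac{20945}{96}.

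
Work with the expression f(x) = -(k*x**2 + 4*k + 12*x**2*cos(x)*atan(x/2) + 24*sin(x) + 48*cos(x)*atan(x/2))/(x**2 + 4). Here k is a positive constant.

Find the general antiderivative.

F(x) = -k*x - 12*sin(x)*atan(x/2) + C

A first test for any F(x): its x-derivative must equal f(x) identically.
Check: d/dx[-k*x - 12*sin(x)*atan(x/2)] = (-k*x**2 - 4*k - 12*x**2*cos(x)*atan(x/2) - 24*sin(x) - 48*cos(x)*atan(x/2))/(x**2 + 4), which equals f(x).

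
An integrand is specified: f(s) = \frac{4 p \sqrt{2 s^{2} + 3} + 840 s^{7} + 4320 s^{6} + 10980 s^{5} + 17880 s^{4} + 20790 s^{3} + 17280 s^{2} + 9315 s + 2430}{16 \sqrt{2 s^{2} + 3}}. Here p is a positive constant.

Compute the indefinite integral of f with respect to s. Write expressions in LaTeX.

A candidate is checked by its d/ds: the result must match f(s).
Check: d/ds[\frac{8 p s + 120 s^{6} \sqrt{2 s^{2} + 3} + 720 s^{5} \sqrt{2 s^{2} + 3} + 1980 s^{4} \sqrt{2 s^{2} + 3} + 3120 s^{3} \sqrt{2 s^{2} + 3} + 2970 s^{2} \sqrt{2 s^{2} + 3} + 1620 s \sqrt{2 s^{2} + 3} + 405 \sqrt{2 s^{2} + 3}}{32}] = \frac{4 p \sqrt{2 s^{2} + 3} + 840 s^{7} + 4320 s^{6} + 10980 s^{5} + 17880 s^{4} + 20790 s^{3} + 17280 s^{2} + 9315 s + 2430}{16 \sqrt{2 s^{2} + 3}} = f(s).

F(s) = \frac{8 p s + 120 s^{6} \sqrt{2 s^{2} + 3} + 720 s^{5} \sqrt{2 s^{2} + 3} + 1980 s^{4} \sqrt{2 s^{2} + 3} + 3120 s^{3} \sqrt{2 s^{2} + 3} + 2970 s^{2} \sqrt{2 s^{2} + 3} + 1620 s \sqrt{2 s^{2} + 3} + 405 \sqrt{2 s^{2} + 3}}{32} + C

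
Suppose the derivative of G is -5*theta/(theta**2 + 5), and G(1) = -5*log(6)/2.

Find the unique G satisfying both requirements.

G(theta) = -5*log(theta**2 + 5)/2

G'(theta) matches the chain-rule pattern g'(h)*h' with inner function h(theta) = theta**2 + 5; substituting u = h(theta) collapses the integral.
A general antiderivative is -5*log(theta**2 + 5)/2 + C.
The condition gives C = -5*log(6)/2 - (-5*log(6)/2) = 0.
So G(theta) = -5*log(theta**2 + 5)/2.
Check: d/dtheta[-5*log(theta**2 + 5)/2] = -5*theta/(theta**2 + 5) = G'(theta).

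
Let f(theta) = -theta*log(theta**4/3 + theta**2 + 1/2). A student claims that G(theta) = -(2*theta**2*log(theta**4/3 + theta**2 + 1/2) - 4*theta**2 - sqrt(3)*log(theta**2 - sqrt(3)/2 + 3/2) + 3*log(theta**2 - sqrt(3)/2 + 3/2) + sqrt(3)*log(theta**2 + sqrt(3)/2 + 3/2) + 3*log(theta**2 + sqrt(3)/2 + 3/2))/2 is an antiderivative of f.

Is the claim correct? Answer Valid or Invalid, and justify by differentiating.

d/dtheta[G] = -2*theta*log(theta**4/3 + theta**2 + 1/2)
d/dtheta[G] - f(theta) = -theta*log(theta**4/3 + theta**2 + 1/2) != 0.

Invalid: d/dtheta[G] - f = -theta*log(theta**4/3 + theta**2 + 1/2), which is not 0.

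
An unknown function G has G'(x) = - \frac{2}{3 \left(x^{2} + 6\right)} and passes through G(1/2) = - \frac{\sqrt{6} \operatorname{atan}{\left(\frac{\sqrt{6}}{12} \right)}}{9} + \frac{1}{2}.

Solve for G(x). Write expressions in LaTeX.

G(x) = - \frac{\sqrt{6} \operatorname{atan}{\left(\frac{\sqrt{6} x}{6} \right)}}{9} + \frac{1}{2}

Recover the given G'(x) by differentiating a candidate G(x); any mismatch rules it out.
A general antiderivative is - \frac{\sqrt{6} \operatorname{atan}{\left(\frac{\sqrt{6} x}{6} \right)}}{9} + C.
The condition gives C = - \frac{\sqrt{6} \operatorname{atan}{\left(\frac{\sqrt{6}}{12} \right)}}{9} + \frac{1}{2} - (- \frac{\sqrt{6} \operatorname{atan}{\left(\frac{\sqrt{6}}{12} \right)}}{9}) = \frac{1}{2}.
So G(x) = - \frac{\sqrt{6} \operatorname{atan}{\left(\frac{\sqrt{6} x}{6} \right)}}{9} + \frac{1}{2}.
Check: d/dx[- \frac{\sqrt{6} \operatorname{atan}{\left(\frac{\sqrt{6} x}{6} \right)}}{9} + \frac{1}{2}] = - \frac{2}{3 x^{2} + 18}, which equals G'(x).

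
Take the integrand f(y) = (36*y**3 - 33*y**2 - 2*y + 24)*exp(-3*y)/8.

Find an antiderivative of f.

An antiderivative is F(y) = (-12*y**3 - y**2 - 8)*exp(-3*y)/8.

f has the shape u'v + uv' for u = -3*y**3/2 - y**2/8 - 1 and v = exp(-3*y) — it is the derivative of the product u*v.
Check: d/dy[(-12*y**3 - y**2 - 8)*exp(-3*y)/8] = (36*y**3 - 33*y**2 - 2*y + 24)*exp(-3*y)/8 = f(y).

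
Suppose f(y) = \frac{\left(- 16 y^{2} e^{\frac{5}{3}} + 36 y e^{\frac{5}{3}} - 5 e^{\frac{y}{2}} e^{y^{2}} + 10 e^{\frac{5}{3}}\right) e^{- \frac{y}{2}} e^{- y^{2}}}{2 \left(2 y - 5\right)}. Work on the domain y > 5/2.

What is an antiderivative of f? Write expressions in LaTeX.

An antiderivative is F(y) = - \frac{5 \log{\left(y - \frac{5}{2} \right)}}{4} + 2 e^{\frac{5}{3}} e^{- \frac{y}{2}} e^{- y^{2}}.

Check any antiderivative F(y) by computing F'(y) and comparing it with f(y).
Check: d/dy[- \frac{5 \log{\left(y - \frac{5}{2} \right)}}{4} + 2 e^{\frac{5}{3}} e^{- \frac{y}{2}} e^{- y^{2}}] = \frac{- 16 y^{2} e^{\frac{5}{3}} + 36 y e^{\frac{5}{3}} - 5 e^{\frac{y}{2}} e^{y^{2}} + 10 e^{\frac{5}{3}}}{4 y e^{\frac{y}{2}} e^{y^{2}} - 10 e^{\frac{y}{2}} e^{y^{2}}}, which equals f(y).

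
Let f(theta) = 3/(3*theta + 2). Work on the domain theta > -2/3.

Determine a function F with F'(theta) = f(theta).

An antiderivative is F(theta) = log(3*theta + 2).

Since d/dtheta undoes antidifferentiation here, F'(theta) = f(theta) is required of F(theta).
Check: d/dtheta[log(3*theta + 2)] = 3/(3*theta + 2) = f(theta).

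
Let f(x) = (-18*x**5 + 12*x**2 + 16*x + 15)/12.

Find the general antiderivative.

F(x) = x*(-3*x**5 + 4*x**2 + 8*x + 15)/12 + C

Whatever form F(x) takes, F'(x) = f(x) is non-negotiable.
Check: d/dx[x*(-3*x**5 + 4*x**2 + 8*x + 15)/12] = -3*x**5/2 + x**2 + 4*x/3 + 5/4, which equals f(x).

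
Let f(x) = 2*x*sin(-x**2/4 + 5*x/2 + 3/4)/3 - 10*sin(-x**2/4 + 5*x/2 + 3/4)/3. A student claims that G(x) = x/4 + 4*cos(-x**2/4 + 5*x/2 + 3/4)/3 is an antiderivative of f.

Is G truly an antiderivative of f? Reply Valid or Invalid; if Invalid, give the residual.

Invalid: d/dx[G] - f = 1/4, which is not 0.

d/dx[G] = 2*x*sin(-x**2/4 + 5*x/2 + 3/4)/3 - 10*sin(-x**2/4 + 5*x/2 + 3/4)/3 + 1/4
d/dx[G] - f(x) = 1/4 != 0.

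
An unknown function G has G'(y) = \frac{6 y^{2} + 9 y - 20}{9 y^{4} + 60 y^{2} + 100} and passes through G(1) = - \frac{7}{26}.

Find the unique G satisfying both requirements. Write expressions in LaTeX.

G(y) = \frac{- y - \frac{3}{4}}{\frac{3 y^{2}}{2} + 5}

Recognize the product-rule pattern: G'(y) = u'v + uv' with u = \frac{1}{\frac{3 y^{2}}{2} + 5}, v = - y - \frac{3}{4}, so integration by parts undoes it.
A general antiderivative is \frac{- y - \frac{3}{4}}{\frac{3 y^{2}}{2} + 5} + C.
The condition gives C = - \frac{7}{26} - (- \frac{7}{26}) = 0.
So G(y) = \frac{- y - \frac{3}{4}}{\frac{3 y^{2}}{2} + 5}.
Check: d/dy[\frac{- y - \frac{3}{4}}{\frac{3 y^{2}}{2} + 5}] = \frac{6 y^{2} + 9 y - 20}{9 y^{4} + 60 y^{2} + 100} = G'(y).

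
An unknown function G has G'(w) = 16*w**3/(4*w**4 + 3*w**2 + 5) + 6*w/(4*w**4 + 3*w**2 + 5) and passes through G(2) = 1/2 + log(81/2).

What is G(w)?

G'(w) matches the chain-rule pattern g'(h)*h' with inner function h(w) = 2*w**4 + 3*w**2/2 + 5/2; substituting u = h(w) collapses the integral.
A general antiderivative is log(2*w**4 + 3*w**2/2 + 5/2) + C.
The condition gives C = 1/2 + log(81/2) - (log(81/2)) = 1/2.
So G(w) = (2*log(2*w**4 + 3*w**2/2 + 5/2) + 1)/2.
Check: d/dw[(2*log(2*w**4 + 3*w**2/2 + 5/2) + 1)/2] = (16*w**3 + 6*w)/(4*w**4 + 3*w**2 + 5), which equals G'(w).

G(w) = (2*log(2*w**4 + 3*w**2/2 + 5/2) + 1)/2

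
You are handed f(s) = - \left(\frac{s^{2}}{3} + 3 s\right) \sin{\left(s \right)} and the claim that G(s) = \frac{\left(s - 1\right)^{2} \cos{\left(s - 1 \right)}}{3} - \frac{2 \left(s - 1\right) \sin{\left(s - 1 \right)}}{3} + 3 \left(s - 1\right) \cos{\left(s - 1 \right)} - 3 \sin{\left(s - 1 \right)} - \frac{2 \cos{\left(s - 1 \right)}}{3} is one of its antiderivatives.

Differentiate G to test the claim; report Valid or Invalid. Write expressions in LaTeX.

Invalid: d/ds[G] - f = \frac{s^{2} \sin{\left(s \right)}}{3} - \frac{s^{2} \sin{\left(s - 1 \right)}}{3} + 3 s \sin{\left(s \right)} - \frac{7 s \sin{\left(s - 1 \right)}}{3} + \frac{8 \sin{\left(s - 1 \right)}}{3}, which is not 0.

d/ds[G] = - \frac{s^{2} \sin{\left(s - 1 \right)}}{3} - \frac{7 s \sin{\left(s - 1 \right)}}{3} + \frac{8 \sin{\left(s - 1 \right)}}{3}
d/ds[G] - f(s) = \frac{s^{2} \sin{\left(s \right)}}{3} - \frac{s^{2} \sin{\left(s - 1 \right)}}{3} + 3 s \sin{\left(s \right)} - \frac{7 s \sin{\left(s - 1 \right)}}{3} + \frac{8 \sin{\left(s - 1 \right)}}{3} != 0.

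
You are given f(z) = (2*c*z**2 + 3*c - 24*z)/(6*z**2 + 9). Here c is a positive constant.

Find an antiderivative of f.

A candidate is checked by its d/dz: the result must match f(z).
Check: d/dz[c*z/3 - 2*log(2*z**2 + 3)] = (2*c*z**2 + 3*c - 24*z)/(6*z**2 + 9) = f(z).

An antiderivative is F(z) = c*z/3 - 2*log(2*z**2 + 3).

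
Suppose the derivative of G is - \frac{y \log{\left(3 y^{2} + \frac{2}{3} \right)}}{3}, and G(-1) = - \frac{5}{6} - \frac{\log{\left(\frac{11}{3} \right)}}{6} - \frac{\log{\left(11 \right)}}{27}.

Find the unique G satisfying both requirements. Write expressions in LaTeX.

G(y) = - \frac{y^{2} \log{\left(3 y^{2} + \frac{2}{3} \right)}}{6} + \frac{y^{2}}{6} - \frac{\log{\left(9 y^{2} + 2 \right)}}{27} - 1

Any candidate G(y) must reproduce the stated G'(y) exactly.
A general antiderivative is - \frac{y^{2} \log{\left(3 y^{2} + \frac{2}{3} \right)}}{6} + \frac{y^{2}}{6} - \frac{\log{\left(9 y^{2} + 2 \right)}}{27} + C.
The condition gives C = - \frac{5}{6} - \frac{\log{\left(\frac{11}{3} \right)}}{6} - \frac{\log{\left(11 \right)}}{27} - (- \frac{\log{\left(\frac{11}{3} \right)}}{6} - \frac{\log{\left(11 \right)}}{27} + \frac{1}{6}) = -1.
So G(y) = - \frac{y^{2} \log{\left(3 y^{2} + \frac{2}{3} \right)}}{6} + \frac{y^{2}}{6} - \frac{\log{\left(9 y^{2} + 2 \right)}}{27} - 1.
Check: d/dy[- \frac{y^{2} \log{\left(3 y^{2} + \frac{2}{3} \right)}}{6} + \frac{y^{2}}{6} - \frac{\log{\left(9 y^{2} + 2 \right)}}{27} - 1] = - \frac{y \log{\left(3 y^{2} + \frac{2}{3} \right)}}{3} = G'(y).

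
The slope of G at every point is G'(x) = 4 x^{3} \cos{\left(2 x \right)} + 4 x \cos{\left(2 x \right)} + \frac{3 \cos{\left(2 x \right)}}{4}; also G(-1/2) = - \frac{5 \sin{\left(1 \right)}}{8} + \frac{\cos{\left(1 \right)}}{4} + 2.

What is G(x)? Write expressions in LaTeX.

G(x) = \frac{16 x^{3} \sin{\left(2 x \right)} + 24 x^{2} \cos{\left(2 x \right)} - 8 x \sin{\left(2 x \right)} + 3 \sin{\left(2 x \right)} - 4 \cos{\left(2 x \right)} + 16}{8}

The integrand splits into summands that can be handled one at a time.
A general antiderivative is 2 x^{3} \sin{\left(2 x \right)} + 3 x^{2} \cos{\left(2 x \right)} - x \sin{\left(2 x \right)} + \frac{3 \sin{\left(2 x \right)}}{8} - \frac{\cos{\left(2 x \right)}}{2} + C.
The condition gives C = - \frac{5 \sin{\left(1 \right)}}{8} + \frac{\cos{\left(1 \right)}}{4} + 2 - (- \frac{5 \sin{\left(1 \right)}}{8} + \frac{\cos{\left(1 \right)}}{4}) = 2.
So G(x) = \frac{16 x^{3} \sin{\left(2 x \right)} + 24 x^{2} \cos{\left(2 x \right)} - 8 x \sin{\left(2 x \right)} + 3 \sin{\left(2 x \right)} - 4 \cos{\left(2 x \right)} + 16}{8}.
Check: d/dx[\frac{16 x^{3} \sin{\left(2 x \right)} + 24 x^{2} \cos{\left(2 x \right)} - 8 x \sin{\left(2 x \right)} + 3 \sin{\left(2 x \right)} - 4 \cos{\left(2 x \right)} + 16}{8}] = 4 x^{3} \cos{\left(2 x \right)} + 4 x \cos{\left(2 x \right)} + \frac{3 \cos{\left(2 x \right)}}{4} = G'(x).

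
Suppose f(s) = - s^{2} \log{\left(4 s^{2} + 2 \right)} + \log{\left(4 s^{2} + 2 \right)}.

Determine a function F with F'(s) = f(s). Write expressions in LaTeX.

The integrand splits into summands that can be handled one at a time.
Check: d/ds[\frac{4 s^{3} + 6 s \left(3 - s^{2}\right) \log{\left(4 s^{2} + 2 \right)} - 42 s + 21 \sqrt{2} \operatorname{atan}{\left(\sqrt{2} s \right)}}{18}] = - s^{2} \log{\left(2 s^{2} + 1 \right)} - s^{2} \log{\left(2 \right)} + \log{\left(2 s^{2} + 1 \right)} + \log{\left(2 \right)}, which equals f(s).

An antiderivative is F(s) = \frac{4 s^{3} + 6 s \left(3 - s^{2}\right) \log{\left(4 s^{2} + 2 \right)} - 42 s + 21 \sqrt{2} \operatorname{atan}{\left(\sqrt{2} s \right)}}{18}.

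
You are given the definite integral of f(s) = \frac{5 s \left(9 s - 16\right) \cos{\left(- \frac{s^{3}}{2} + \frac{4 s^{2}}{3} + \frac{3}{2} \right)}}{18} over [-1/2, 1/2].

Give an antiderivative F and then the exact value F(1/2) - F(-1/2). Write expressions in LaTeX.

The substitution u = - \frac{s^{3}}{2} + \frac{4 s^{2}}{3} + \frac{3}{2} works: f is exactly (dF/du)*(du/ds) for that inner function.
F(s) = - \frac{5 \sin{\left(- \frac{s^{3}}{2} + \frac{4 s^{2}}{3} + \frac{3}{2} \right)}}{3} is an antiderivative of f.
Check: d/ds[- \frac{5 \sin{\left(- \frac{s^{3}}{2} + \frac{4 s^{2}}{3} + \frac{3}{2} \right)}}{3}] = \frac{5 s^{2} \cos{\left(- \frac{s^{3}}{2} + \frac{4 s^{2}}{3} + \frac{3}{2} \right)}}{2} - \frac{40 s \cos{\left(- \frac{s^{3}}{2} + \frac{4 s^{2}}{3} + \frac{3}{2} \right)}}{9}, which equals f(s).
F(1/2) = - \frac{5 \sin{\left(\frac{85}{48} \right)}}{3}; F(-1/2) = - \frac{5 \sin{\left(\frac{91}{48} \right)}}{3}.
Integral = F(1/2) - F(-1/2) = - \frac{5 \sin{\left(\frac{85}{48} \right)}}{3} + \frac{5 \sin{\left(\frac{91}{48} \right)}}{3}.

Antiderivative: F(s) = - \frac{5 \sin{\left(- \frac{s^{3}}{2} + \frac{4 s^{2}}{3} + \frac{3}{2} \right)}}{3}; value = - \frac{5 \sin{\left(\frac{85}{48} \right)}}{3} + \frac{5 \sin{\left(\frac{91}{48} \right)}}{3}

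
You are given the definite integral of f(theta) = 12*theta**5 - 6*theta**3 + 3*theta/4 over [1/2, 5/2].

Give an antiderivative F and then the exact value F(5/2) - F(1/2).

f matches the chain-rule pattern g'(h)*h' with inner function h(theta) = 2*theta**2 - 1/2; substituting u = h(theta) collapses the integral.
F(theta) = 2*theta**6 - 3*theta**4/2 + 3*theta**2/8 is an antiderivative of f.
Check: d/dtheta[2*theta**6 - 3*theta**4/2 + 3*theta**2/8] = 12*theta**5 - 6*theta**3 + 3*theta/4 = f(theta).
F(5/2) = 13825/32; F(1/2) = 1/32.
Integral = F(5/2) - F(1/2) = 432.

Antiderivative: F(theta) = 2*theta**6 - 3*theta**4/2 + 3*theta**2/8; value = 432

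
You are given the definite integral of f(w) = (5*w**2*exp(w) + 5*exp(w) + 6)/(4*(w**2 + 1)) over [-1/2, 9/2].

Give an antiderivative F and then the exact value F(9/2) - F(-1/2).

For F(w) to be correct the identity F'(w) - f(w) = 0 must hold.
F(w) = 5*exp(w)/4 + 3*atan(w)/2 is an antiderivative of f.
Check: d/dw[5*exp(w)/4 + 3*atan(w)/2] = (5*w**2*exp(w) + 5*exp(w) + 6)/(4*w**2 + 4), which equals f(w).
F(9/2) = 3*atan(9/2)/2 + 5*exp(9/2)/4; F(-1/2) = -3*atan(1/2)/2 + 5*exp(-1/2)/4.
Integral = F(9/2) - F(-1/2) = -5*exp(-1/2)/4 + 3*atan(1/2)/2 + 3*atan(9/2)/2 + 5*exp(9/2)/4.

Antiderivative: F(w) = 5*exp(w)/4 + 3*atan(w)/2; value = -5*exp(-1/2)/4 + 3*atan(1/2)/2 + 3*atan(9/2)/2 + 5*exp(9/2)/4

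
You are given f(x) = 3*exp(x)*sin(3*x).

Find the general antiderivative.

Since d/dx undoes antidifferentiation here, F'(x) = f(x) is required of F(x).
Check: d/dx[3*exp(x)*sin(3*x)/10 - 9*exp(x)*cos(3*x)/10] = 3*exp(x)*sin(3*x) = f(x).

F(x) = 3*exp(x)*sin(3*x)/10 - 9*exp(x)*cos(3*x)/10 + C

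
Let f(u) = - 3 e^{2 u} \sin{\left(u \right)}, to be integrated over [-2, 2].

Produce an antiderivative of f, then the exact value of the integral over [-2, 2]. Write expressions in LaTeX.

Antiderivative: F(u) = - \frac{6 e^{2 u} \sin{\left(u \right)}}{5} + \frac{3 e^{2 u} \cos{\left(u \right)}}{5}; value = - \frac{6 e^{4} \sin{\left(2 \right)}}{5} + \frac{3 e^{4} \cos{\left(2 \right)}}{5} - \frac{6 \sin{\left(2 \right)}}{5 e^{4}} - \frac{3 \cos{\left(2 \right)}}{5 e^{4}}

Recover f(u) by differentiating a candidate F(u); any mismatch rules it out.
F(u) = - \frac{6 e^{2 u} \sin{\left(u \right)}}{5} + \frac{3 e^{2 u} \cos{\left(u \right)}}{5} is an antiderivative of f.
Check: d/du[- \frac{6 e^{2 u} \sin{\left(u \right)}}{5} + \frac{3 e^{2 u} \cos{\left(u \right)}}{5}] = - 3 e^{2 u} \sin{\left(u \right)} = f(u).
F(2) = - \frac{6 e^{4} \sin{\left(2 \right)}}{5} + \frac{3 e^{4} \cos{\left(2 \right)}}{5}; F(-2) = \frac{3 \cos{\left(2 \right)}}{5 e^{4}} + \frac{6 \sin{\left(2 \right)}}{5 e^{4}}.
Integral = F(2) - F(-2) = - \frac{6 e^{4} \sin{\left(2 \right)}}{5} + \frac{3 e^{4} \cos{\left(2 \right)}}{5} - \frac{6 \sin{\left(2 \right)}}{5 e^{4}} - \frac{3 \cos{\left(2 \right)}}{5 e^{4}}.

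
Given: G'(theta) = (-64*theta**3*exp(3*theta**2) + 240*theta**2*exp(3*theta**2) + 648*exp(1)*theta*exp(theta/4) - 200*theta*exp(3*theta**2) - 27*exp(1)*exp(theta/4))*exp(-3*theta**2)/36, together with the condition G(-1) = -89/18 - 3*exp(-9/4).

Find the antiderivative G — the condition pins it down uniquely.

A first test for any G(theta): its theta-derivative must equal the given G'(theta).
A general antiderivative is -(2*theta**2/3 - 5*theta/3)**2 - 3*exp(-3*theta**2 + theta/4 + 1) + C.
The condition gives C = -89/18 - 3*exp(-9/4) - (-49/9 - 3*exp(-9/4)) = 1/2.
So G(theta) = -(2*theta**2/3 - 5*theta/3)**2 - 3*exp(-3*theta**2 + theta/4 + 1) + 1/2.
Check: d/dtheta[-(2*theta**2/3 - 5*theta/3)**2 - 3*exp(-3*theta**2 + theta/4 + 1) + 1/2] = -16*theta**3/9 + 20*theta**2/3 + 18*exp(1)*theta*exp(theta/4)*exp(-3*theta**2) - 50*theta/9 - 3*exp(1)*exp(theta/4)*exp(-3*theta**2)/4, which equals G'(theta).

G(theta) = -(2*theta**2/3 - 5*theta/3)**2 - 3*exp(-3*theta**2 + theta/4 + 1) + 1/2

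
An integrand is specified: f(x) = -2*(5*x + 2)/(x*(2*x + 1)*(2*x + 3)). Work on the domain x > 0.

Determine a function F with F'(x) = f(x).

Factor the denominator (x*(2*x + 1)*(2*x + 3)) and decompose: f = 11/(3*(2*x + 3)) - 1/(2*x + 1) - 4/(3*x); each piece integrates to a log, atan, or power term.
Check: d/dx[-4*log(x)/3 - log(x + 1/2)/2 + 11*log(x + 3/2)/6] = (-10*x - 4)/(4*x**3 + 8*x**2 + 3*x), which equals f(x).

An antiderivative is F(x) = -4*log(x)/3 - log(x + 1/2)/2 + 11*log(x + 3/2)/6.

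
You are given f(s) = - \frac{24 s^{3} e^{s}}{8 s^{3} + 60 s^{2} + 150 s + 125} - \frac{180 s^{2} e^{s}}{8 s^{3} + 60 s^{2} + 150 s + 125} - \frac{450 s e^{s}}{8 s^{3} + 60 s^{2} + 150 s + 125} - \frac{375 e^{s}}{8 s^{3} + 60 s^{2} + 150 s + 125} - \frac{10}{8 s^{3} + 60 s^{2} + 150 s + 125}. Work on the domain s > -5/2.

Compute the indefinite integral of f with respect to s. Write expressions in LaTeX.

F(s) = - 3 e^{s} + \frac{5}{8 s^{2} + 40 s + 50} + C

The integrand splits into summands that can be handled one at a time.
Check: d/ds[- 3 e^{s} + \frac{5}{8 s^{2} + 40 s + 50}] = \frac{- 24 s^{3} e^{s} - 180 s^{2} e^{s} - 450 s e^{s} - 375 e^{s} - 10}{8 s^{3} + 60 s^{2} + 150 s + 125}, which equals f(s).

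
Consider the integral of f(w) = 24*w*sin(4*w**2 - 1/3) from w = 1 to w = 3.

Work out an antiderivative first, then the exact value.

Antiderivative: F(w) = -3*cos(4*w**2 - 1/3); value = 3*cos(11/3) - 3*cos(107/3)

The substitution u = 4*w**2 - 1/3 works: f is exactly (dF/du)*(du/dw) for that inner function.
F(w) = -3*cos(4*w**2 - 1/3) is an antiderivative of f.
Check: d/dw[-3*cos(4*w**2 - 1/3)] = 24*w*sin(4*w**2 - 1/3) = f(w).
F(3) = -3*cos(107/3); F(1) = -3*cos(11/3).
Integral = F(3) - F(1) = 3*cos(11/3) - 3*cos(107/3).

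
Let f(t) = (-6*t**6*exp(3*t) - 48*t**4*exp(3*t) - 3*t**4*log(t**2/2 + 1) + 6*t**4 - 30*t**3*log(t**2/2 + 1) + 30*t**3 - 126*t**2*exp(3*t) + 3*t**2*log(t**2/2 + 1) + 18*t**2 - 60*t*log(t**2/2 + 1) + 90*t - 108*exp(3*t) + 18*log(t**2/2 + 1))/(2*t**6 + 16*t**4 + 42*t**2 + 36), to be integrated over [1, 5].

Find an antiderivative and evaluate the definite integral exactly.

Antiderivative: F(t) = -3*(-t - 5)*log(t**2/2 + 1)/(2*t**2 + 6) - exp(3*t); value = -exp(15) - 9*log(3/2)/4 + 15*log(27/2)/28 + exp(3)

A candidate is checked by its d/dt: the result must match f(t).
F(t) = -3*(-t - 5)*log(t**2/2 + 1)/(2*t**2 + 6) - exp(3*t) is an antiderivative of f.
Check: d/dt[-3*(-t - 5)*log(t**2/2 + 1)/(2*t**2 + 6) - exp(3*t)] = (-6*t**6*exp(3*t) - 48*t**4*exp(3*t) - 3*t**4*log(t**2/2 + 1) + 6*t**4 - 30*t**3*log(t**2/2 + 1) + 30*t**3 - 126*t**2*exp(3*t) + 3*t**2*log(t**2/2 + 1) + 18*t**2 - 60*t*log(t**2/2 + 1) + 90*t - 108*exp(3*t) + 18*log(t**2/2 + 1))/(2*t**6 + 16*t**4 + 42*t**2 + 36) = f(t).
F(5) = -exp(15) + 15*log(27/2)/28; F(1) = -exp(3) + 9*log(3/2)/4.
Integral = F(5) - F(1) = -exp(15) - 9*log(3/2)/4 + 15*log(27/2)/28 + exp(3).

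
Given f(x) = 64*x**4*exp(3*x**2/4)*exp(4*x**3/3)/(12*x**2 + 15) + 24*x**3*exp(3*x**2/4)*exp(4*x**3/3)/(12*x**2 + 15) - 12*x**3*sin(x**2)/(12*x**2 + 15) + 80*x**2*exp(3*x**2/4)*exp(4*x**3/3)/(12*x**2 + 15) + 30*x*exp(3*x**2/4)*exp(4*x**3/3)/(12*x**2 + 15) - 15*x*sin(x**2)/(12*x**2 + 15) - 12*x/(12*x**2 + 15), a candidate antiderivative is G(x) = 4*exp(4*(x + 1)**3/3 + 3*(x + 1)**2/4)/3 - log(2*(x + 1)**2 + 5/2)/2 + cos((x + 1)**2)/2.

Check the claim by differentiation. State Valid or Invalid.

Invalid: d/dx[G] - f = (256*x**6*exp(25/12)*exp(11*x/2)*exp(19*x**2/4)*exp(4*x**3/3) - 256*x**6*exp(3*x**2/4)*exp(4*x**3/3) + 1120*x**5*exp(25/12)*exp(11*x/2)*exp(19*x**2/4)*exp(4*x**3/3) - 608*x**5*exp(3*x**2/4)*exp(4*x**3/3) + 48*x**5*sin(x**2) - 48*x**5*sin(x**2 + 2*x + 1) + 2464*x**4*exp(25/12)*exp(11*x/2)*exp(19*x**2/4)*exp(4*x**3/3) - 1088*x**4*exp(3*x**2/4)*exp(4*x**3/3) + 96*x**4*sin(x**2) - 144*x**4*sin(x**2 + 2*x + 1) + 3472*x**3*exp(25/12)*exp(11*x/2)*exp(19*x**2/4)*exp(4*x**3/3) - 976*x**3*exp(3*x**2/4)*exp(4*x**3/3) + 168*x**3*sin(x**2) - 264*x**3*sin(x**2 + 2*x + 1) + 3472*x**2*exp(25/12)*exp(11*x/2)*exp(19*x**2/4)*exp(4*x**3/3) - 960*x**2*exp(3*x**2/4)*exp(4*x**3/3) + 120*x**2*sin(x**2) - 288*x**2*sin(x**2 + 2*x + 1) + 48*x**2 + 2590*x*exp(25/12)*exp(11*x/2)*exp(19*x**2/4)*exp(4*x**3/3) - 270*x*exp(3*x**2/4)*exp(4*x**3/3) + 135*x*sin(x**2) - 255*x*sin(x**2 + 2*x + 1) + 48*x + 990*exp(25/12)*exp(11*x/2)*exp(19*x**2/4)*exp(4*x**3/3) - 135*sin(x**2 + 2*x + 1) - 60)/(48*x**4 + 96*x**3 + 168*x**2 + 120*x + 135), which is not 0.

d/dx[G] = (64*x**4*exp(25/12)*exp(11*x/2)*exp(19*x**2/4)*exp(4*x**3/3) + 280*x**3*exp(25/12)*exp(11*x/2)*exp(19*x**2/4)*exp(4*x**3/3) - 12*x**3*sin(x**2 + 2*x + 1) + 536*x**2*exp(25/12)*exp(11*x/2)*exp(19*x**2/4)*exp(4*x**3/3) - 36*x**2*sin(x**2 + 2*x + 1) + 518*x*exp(25/12)*exp(11*x/2)*exp(19*x**2/4)*exp(4*x**3/3) - 51*x*sin(x**2 + 2*x + 1) - 12*x + 198*exp(25/12)*exp(11*x/2)*exp(19*x**2/4)*exp(4*x**3/3) - 27*sin(x**2 + 2*x + 1) - 12)/(12*x**2 + 24*x + 27)
d/dx[G] - f(x) = (256*x**6*exp(25/12)*exp(11*x/2)*exp(19*x**2/4)*exp(4*x**3/3) - 256*x**6*exp(3*x**2/4)*exp(4*x**3/3) + 1120*x**5*exp(25/12)*exp(11*x/2)*exp(19*x**2/4)*exp(4*x**3/3) - 608*x**5*exp(3*x**2/4)*exp(4*x**3/3) + 48*x**5*sin(x**2) - 48*x**5*sin(x**2 + 2*x + 1) + 2464*x**4*exp(25/12)*exp(11*x/2)*exp(19*x**2/4)*exp(4*x**3/3) - 1088*x**4*exp(3*x**2/4)*exp(4*x**3/3) + 96*x**4*sin(x**2) - 144*x**4*sin(x**2 + 2*x + 1) + 3472*x**3*exp(25/12)*exp(11*x/2)*exp(19*x**2/4)*exp(4*x**3/3) - 976*x**3*exp(3*x**2/4)*exp(4*x**3/3) + 168*x**3*sin(x**2) - 264*x**3*sin(x**2 + 2*x + 1) + 3472*x**2*exp(25/12)*exp(11*x/2)*exp(19*x**2/4)*exp(4*x**3/3) - 960*x**2*exp(3*x**2/4)*exp(4*x**3/3) + 120*x**2*sin(x**2) - 288*x**2*sin(x**2 + 2*x + 1) + 48*x**2 + 2590*x*exp(25/12)*exp(11*x/2)*exp(19*x**2/4)*exp(4*x**3/3) - 270*x*exp(3*x**2/4)*exp(4*x**3/3) + 135*x*sin(x**2) - 255*x*sin(x**2 + 2*x + 1) + 48*x + 990*exp(25/12)*exp(11*x/2)*exp(19*x**2/4)*exp(4*x**3/3) - 135*sin(x**2 + 2*x + 1) - 60)/(48*x**4 + 96*x**3 + 168*x**2 + 120*x + 135) != 0.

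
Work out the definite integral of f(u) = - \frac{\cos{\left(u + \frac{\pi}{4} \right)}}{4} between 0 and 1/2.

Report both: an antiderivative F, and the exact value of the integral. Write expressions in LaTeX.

A candidate is checked by its d/du: the result must match f(u).
F(u) = - \frac{\sin{\left(u + \frac{\pi}{4} \right)}}{4} is an antiderivative of f.
Check: d/du[- \frac{\sin{\left(u + \frac{\pi}{4} \right)}}{4}] = - \frac{\cos{\left(u + \frac{\pi}{4} \right)}}{4} = f(u).
F(1/2) = - \frac{\sin{\left(\frac{1}{2} + \frac{\pi}{4} \right)}}{4}; F(0) = - \frac{\sqrt{2}}{8}.
Integral = F(1/2) - F(0) = - \frac{\sin{\left(\frac{1}{2} + \frac{\pi}{4} \right)}}{4} + \frac{\sqrt{2}}{8}.

Antiderivative: F(u) = - \frac{\sin{\left(u + \frac{\pi}{4} \right)}}{4}; value = - \frac{\sin{\left(\frac{1}{2} + \frac{\pi}{4} \right)}}{4} + \frac{\sqrt{2}}{8}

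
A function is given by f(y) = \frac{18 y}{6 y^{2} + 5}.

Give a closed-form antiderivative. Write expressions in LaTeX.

f matches the chain-rule pattern g'(h)*h' with inner function h(y) = 2 y^{2} + \frac{5}{3}; substituting u = h(y) collapses the integral.
Check: d/dy[\frac{3 \log{\left(2 y^{2} + \frac{5}{3} \right)}}{2}] = \frac{18 y}{6 y^{2} + 5} = f(y).

An antiderivative is F(y) = \frac{3 \log{\left(2 y^{2} + \frac{5}{3} \right)}}{2}.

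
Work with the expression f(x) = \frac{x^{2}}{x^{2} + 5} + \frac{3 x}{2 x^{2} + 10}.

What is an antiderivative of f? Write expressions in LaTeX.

An antiderivative is F(x) = \frac{4 x + 3 \log{\left(x^{2} + 5 \right)} - 4 \sqrt{5} \operatorname{atan}{\left(\frac{\sqrt{5} x}{5} \right)}}{4}.

Integrate term by term and add the pieces.
Check: d/dx[\frac{4 x + 3 \log{\left(x^{2} + 5 \right)} - 4 \sqrt{5} \operatorname{atan}{\left(\frac{\sqrt{5} x}{5} \right)}}{4}] = \frac{2 x^{2} + 3 x}{2 x^{2} + 10}, which equals f(x).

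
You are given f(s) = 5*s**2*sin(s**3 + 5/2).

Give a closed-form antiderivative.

An antiderivative is F(s) = -5*cos(s**3 + 5/2)/3.

The substitution u = s**3 + 5/2 works: f is exactly (dF/du)*(du/ds) for that inner function.
Check: d/ds[-5*cos(s**3 + 5/2)/3] = 5*s**2*sin(s**3 + 5/2) = f(s).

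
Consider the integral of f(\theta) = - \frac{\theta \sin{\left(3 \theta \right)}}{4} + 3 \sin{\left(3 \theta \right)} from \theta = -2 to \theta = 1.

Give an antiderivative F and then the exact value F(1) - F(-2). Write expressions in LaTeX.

Antiderivative: F(\theta) = \frac{\theta \cos{\left(3 \theta \right)}}{12} - \frac{\sin{\left(3 \theta \right)}}{36} - \cos{\left(3 \theta \right)}; value = - \frac{\sin{\left(3 \right)}}{36} - \frac{\sin{\left(6 \right)}}{36} - \frac{11 \cos{\left(3 \right)}}{12} + \frac{7 \cos{\left(6 \right)}}{6}

Integrate term by term and add the pieces.
F(\theta) = \frac{\theta \cos{\left(3 \theta \right)}}{12} - \frac{\sin{\left(3 \theta \right)}}{36} - \cos{\left(3 \theta \right)} is an antiderivative of f.
Check: d/d\theta[\frac{\theta \cos{\left(3 \theta \right)}}{12} - \frac{\sin{\left(3 \theta \right)}}{36} - \cos{\left(3 \theta \right)}] = - \frac{\theta \sin{\left(3 \theta \right)}}{4} + 3 \sin{\left(3 \theta \right)} = f(\theta).
F(1) = - \frac{\sin{\left(3 \right)}}{36} - \frac{11 \cos{\left(3 \right)}}{12}; F(-2) = - \frac{7 \cos{\left(6 \right)}}{6} + \frac{\sin{\left(6 \right)}}{36}.
Integral = F(1) - F(-2) = - \frac{\sin{\left(3 \right)}}{36} - \frac{\sin{\left(6 \right)}}{36} - \frac{11 \cos{\left(3 \right)}}{12} + \frac{7 \cos{\left(6 \right)}}{6}.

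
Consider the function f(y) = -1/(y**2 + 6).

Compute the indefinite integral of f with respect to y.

F(y) = -sqrt(6)*atan(sqrt(6)*y/6)/6 + C

Any candidate F(y) must reproduce f(y) exactly when differentiated.
Check: d/dy[-sqrt(6)*atan(sqrt(6)*y/6)/6] = -1/(y**2 + 6) = f(y).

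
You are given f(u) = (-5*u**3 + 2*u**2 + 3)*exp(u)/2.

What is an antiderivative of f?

Recognize the product-rule pattern: f = v'r + vr' with v = -5*u**3/2 + 17*u**2/2 - 17*u + 37/2, r = exp(u), so integration by parts undoes it.
Check: d/du[-(5*u**3 - 17*u**2 + 34*u - 37)*exp(u)/2] = -5*u**3*exp(u)/2 + u**2*exp(u) + 3*exp(u)/2, which equals f(u).

An antiderivative is F(u) = -(5*u**3 - 17*u**2 + 34*u - 37)*exp(u)/2.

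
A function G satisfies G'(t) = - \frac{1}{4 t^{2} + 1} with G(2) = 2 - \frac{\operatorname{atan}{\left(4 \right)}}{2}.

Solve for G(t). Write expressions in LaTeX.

G(t) = - \frac{\operatorname{atan}{\left(2 t \right)} - 4}{2}

Any candidate G(t) must reproduce the stated G'(t) exactly.
A general antiderivative is - \frac{\operatorname{atan}{\left(2 t \right)}}{2} + C.
The condition gives C = 2 - \frac{\operatorname{atan}{\left(4 \right)}}{2} - (- \frac{\operatorname{atan}{\left(4 \right)}}{2}) = 2.
So G(t) = - \frac{\operatorname{atan}{\left(2 t \right)} - 4}{2}.
Check: d/dt[- \frac{\operatorname{atan}{\left(2 t \right)} - 4}{2}] = - \frac{1}{4 t^{2} + 1} = G'(t).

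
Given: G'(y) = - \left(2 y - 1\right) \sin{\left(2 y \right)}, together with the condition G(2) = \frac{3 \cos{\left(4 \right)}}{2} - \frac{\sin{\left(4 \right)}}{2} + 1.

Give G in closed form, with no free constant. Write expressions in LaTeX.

G(y) = y \cos{\left(2 y \right)} - \frac{\sin{\left(2 y \right)}}{2} - \frac{\cos{\left(2 y \right)}}{2} + 1

The proposed G(y) is checked by its d/dy: the result must match the given G'(y).
A general antiderivative is y \cos{\left(2 y \right)} - \frac{\sin{\left(2 y \right)}}{2} - \frac{\cos{\left(2 y \right)}}{2} + C.
The condition gives C = \frac{3 \cos{\left(4 \right)}}{2} - \frac{\sin{\left(4 \right)}}{2} + 1 - (\frac{3 \cos{\left(4 \right)}}{2} - \frac{\sin{\left(4 \right)}}{2}) = 1.
So G(y) = y \cos{\left(2 y \right)} - \frac{\sin{\left(2 y \right)}}{2} - \frac{\cos{\left(2 y \right)}}{2} + 1.
Check: d/dy[y \cos{\left(2 y \right)} - \frac{\sin{\left(2 y \right)}}{2} - \frac{\cos{\left(2 y \right)}}{2} + 1] = - 2 y \sin{\left(2 y \right)} + \sin{\left(2 y \right)}, which equals G'(y).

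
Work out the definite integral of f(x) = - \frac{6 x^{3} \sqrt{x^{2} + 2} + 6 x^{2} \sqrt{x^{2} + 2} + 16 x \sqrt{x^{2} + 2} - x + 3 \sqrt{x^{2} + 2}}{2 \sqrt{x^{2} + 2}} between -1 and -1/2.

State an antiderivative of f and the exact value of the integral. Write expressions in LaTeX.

A candidate is checked by its d/dx: the result must match f(x).
F(x) = - \frac{3 x^{4} + 4 x^{3} + 16 x^{2} + 6 x - 2 \sqrt{x^{2} + 2} + 4}{4} is an antiderivative of f.
Check: d/dx[- \frac{3 x^{4} + 4 x^{3} + 16 x^{2} + 6 x - 2 \sqrt{x^{2} + 2} + 4}{4}] = \frac{- 6 x^{3} \sqrt{x^{2} + 2} - 6 x^{2} \sqrt{x^{2} + 2} - 16 x \sqrt{x^{2} + 2} + x - 3 \sqrt{x^{2} + 2}}{2 \sqrt{x^{2} + 2}}, which equals f(x).
F(-1/2) = - \frac{27}{64}; F(-1) = - \frac{13}{4} + \frac{\sqrt{3}}{2}.
Integral = F(-1/2) - F(-1) = \frac{181}{64} - \frac{\sqrt{3}}{2}.

Antiderivative: F(x) = - \frac{3 x^{4} + 4 x^{3} + 16 x^{2} + 6 x - 2 \sqrt{x^{2} + 2} + 4}{4}; value = \frac{181}{64} - \frac{\sqrt{3}}{2}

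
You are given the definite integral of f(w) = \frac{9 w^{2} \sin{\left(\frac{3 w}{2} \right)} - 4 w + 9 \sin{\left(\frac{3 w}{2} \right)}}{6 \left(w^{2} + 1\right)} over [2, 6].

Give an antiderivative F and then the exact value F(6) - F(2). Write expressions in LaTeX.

Recover f(w) by differentiating a candidate F(w); any mismatch rules it out.
F(w) = - \frac{\log{\left(2 w^{2} + 2 \right)}}{3} - \cos{\left(\frac{3 w}{2} \right)} is an antiderivative of f.
Check: d/dw[- \frac{\log{\left(2 w^{2} + 2 \right)}}{3} - \cos{\left(\frac{3 w}{2} \right)}] = \frac{9 w^{2} \sin{\left(\frac{3 w}{2} \right)} - 4 w + 9 \sin{\left(\frac{3 w}{2} \right)}}{6 w^{2} + 6}, which equals f(w).
F(6) = - \frac{\log{\left(74 \right)}}{3} - \cos{\left(9 \right)}; F(2) = - \frac{\log{\left(10 \right)}}{3} - \cos{\left(3 \right)}.
Integral = F(6) - F(2) = - \frac{\log{\left(74 \right)}}{3} + \cos{\left(3 \right)} + \frac{\log{\left(10 \right)}}{3} - \cos{\left(9 \right)}.

Antiderivative: F(w) = - \frac{\log{\left(2 w^{2} + 2 \right)}}{3} - \cos{\left(\frac{3 w}{2} \right)}; value = - \frac{\log{\left(74 \right)}}{3} + \cos{\left(3 \right)} + \frac{\log{\left(10 \right)}}{3} - \cos{\left(9 \right)}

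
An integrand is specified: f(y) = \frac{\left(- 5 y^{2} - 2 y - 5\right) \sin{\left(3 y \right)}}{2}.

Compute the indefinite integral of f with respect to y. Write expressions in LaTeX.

F(y) = \frac{45 y^{2} \cos{\left(3 y \right)} - 30 y \sin{\left(3 y \right)} + 18 y \cos{\left(3 y \right)} - 6 \sin{\left(3 y \right)} + 35 \cos{\left(3 y \right)}}{54} + C

Recover f(y) by differentiating a candidate F(y); any mismatch rules it out.
Check: d/dy[\frac{45 y^{2} \cos{\left(3 y \right)} - 30 y \sin{\left(3 y \right)} + 18 y \cos{\left(3 y \right)} - 6 \sin{\left(3 y \right)} + 35 \cos{\left(3 y \right)}}{54}] = - \frac{5 y^{2} \sin{\left(3 y \right)}}{2} - y \sin{\left(3 y \right)} - \frac{5 \sin{\left(3 y \right)}}{2}, which equals f(y).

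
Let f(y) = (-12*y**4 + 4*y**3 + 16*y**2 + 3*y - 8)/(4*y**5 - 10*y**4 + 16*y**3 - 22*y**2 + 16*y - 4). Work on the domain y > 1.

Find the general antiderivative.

The denominator factors as 2*(y - 1)**2*(2*y - 1)*(y**2 + 2); partial fractions split f into directly integrable pieces: -(5*y + 88)/(18*(y**2 + 2)) - 22/(9*(2*y - 1)) - 3/(2*(y - 1)) + 1/(2*(y - 1)**2).
Check: d/dy[(-54*y*log(y - 1) - 44*y*log(y - 1/2) - 5*y*log(y**2 + 2) - 88*sqrt(2)*y*atan(sqrt(2)*y/2) + 54*log(y - 1) + 44*log(y - 1/2) + 5*log(y**2 + 2) + 88*sqrt(2)*atan(sqrt(2)*y/2) - 18)/(36*y - 36)] = (-12*y**4 + 4*y**3 + 16*y**2 + 3*y - 8)/(4*y**5 - 10*y**4 + 16*y**3 - 22*y**2 + 16*y - 4) = f(y).

F(y) = (-54*y*log(y - 1) - 44*y*log(y - 1/2) - 5*y*log(y**2 + 2) - 88*sqrt(2)*y*atan(sqrt(2)*y/2) + 54*log(y - 1) + 44*log(y - 1/2) + 5*log(y**2 + 2) + 88*sqrt(2)*atan(sqrt(2)*y/2) - 18)/(36*y - 36) + C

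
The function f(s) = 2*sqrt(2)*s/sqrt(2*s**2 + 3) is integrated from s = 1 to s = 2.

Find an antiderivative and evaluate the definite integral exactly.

The substitution u = 4*s**2 + 6 works: f is exactly (dF/du)*(du/ds) for that inner function.
F(s) = sqrt(4*s**2 + 6) is an antiderivative of f.
Check: d/ds[sqrt(4*s**2 + 6)] = 2*sqrt(2)*s/sqrt(2*s**2 + 3) = f(s).
F(2) = sqrt(22); F(1) = sqrt(10).
Integral = F(2) - F(1) = -sqrt(10) + sqrt(22).

Antiderivative: F(s) = sqrt(4*s**2 + 6); value = -sqrt(10) + sqrt(22)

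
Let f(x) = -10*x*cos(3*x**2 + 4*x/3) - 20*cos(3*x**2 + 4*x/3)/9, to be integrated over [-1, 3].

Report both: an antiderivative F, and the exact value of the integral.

f matches the chain-rule pattern g'(h)*h' with inner function h(x) = 3*x**2 + 4*x/3; substituting u = h(x) collapses the integral.
F(x) = -5*sin(3*x**2 + 4*x/3)/3 is an antiderivative of f.
Check: d/dx[-5*sin(3*x**2 + 4*x/3)/3] = -10*x*cos(3*x**2 + 4*x/3) - 20*cos(3*x**2 + 4*x/3)/9 = f(x).
F(3) = -5*sin(31)/3; F(-1) = -5*sin(5/3)/3.
Integral = F(3) - F(-1) = -5*sin(31)/3 + 5*sin(5/3)/3.

Antiderivative: F(x) = -5*sin(3*x**2 + 4*x/3)/3; value = -5*sin(31)/3 + 5*sin(5/3)/3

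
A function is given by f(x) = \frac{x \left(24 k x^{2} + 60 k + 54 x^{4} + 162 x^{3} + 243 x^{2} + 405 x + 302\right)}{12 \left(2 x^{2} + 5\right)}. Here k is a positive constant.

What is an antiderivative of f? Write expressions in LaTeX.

Differentiate the proposed F(x) back; it has to land on f(x) exactly.
Check: d/dx[\frac{24 k x^{2} + 27 x^{2} \left(- x - 2\right)^{2} + 32 \log{\left(x^{2} + \frac{5}{2} \right)}}{48}] = \frac{24 k x^{3} + 60 k x + 54 x^{5} + 162 x^{4} + 243 x^{3} + 405 x^{2} + 302 x}{24 x^{2} + 60}, which equals f(x).

An antiderivative is F(x) = \frac{24 k x^{2} + 27 x^{2} \left(- x - 2\right)^{2} + 32 \log{\left(x^{2} + \frac{5}{2} \right)}}{48}.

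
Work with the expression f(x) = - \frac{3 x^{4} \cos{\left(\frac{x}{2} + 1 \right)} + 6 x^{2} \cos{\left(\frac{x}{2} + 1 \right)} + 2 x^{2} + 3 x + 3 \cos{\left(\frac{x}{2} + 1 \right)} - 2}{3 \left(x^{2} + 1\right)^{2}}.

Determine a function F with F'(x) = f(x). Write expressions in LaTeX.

For F(x) to be correct the identity F'(x) - f(x) = 0 must hold.
Check: d/dx[- \frac{12 x^{2} \sin{\left(\frac{x}{2} + 1 \right)} - 4 x + 12 \sin{\left(\frac{x}{2} + 1 \right)} - 3}{6 \left(x^{2} + 1\right)}] = \frac{- 3 x^{4} \cos{\left(\frac{x}{2} + 1 \right)} - 6 x^{2} \cos{\left(\frac{x}{2} + 1 \right)} - 2 x^{2} - 3 x - 3 \cos{\left(\frac{x}{2} + 1 \right)} + 2}{3 x^{4} + 6 x^{2} + 3}, which equals f(x).

An antiderivative is F(x) = - \frac{12 x^{2} \sin{\left(\frac{x}{2} + 1 \right)} - 4 x + 12 \sin{\left(\frac{x}{2} + 1 \right)} - 3}{6 \left(x^{2} + 1\right)}.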